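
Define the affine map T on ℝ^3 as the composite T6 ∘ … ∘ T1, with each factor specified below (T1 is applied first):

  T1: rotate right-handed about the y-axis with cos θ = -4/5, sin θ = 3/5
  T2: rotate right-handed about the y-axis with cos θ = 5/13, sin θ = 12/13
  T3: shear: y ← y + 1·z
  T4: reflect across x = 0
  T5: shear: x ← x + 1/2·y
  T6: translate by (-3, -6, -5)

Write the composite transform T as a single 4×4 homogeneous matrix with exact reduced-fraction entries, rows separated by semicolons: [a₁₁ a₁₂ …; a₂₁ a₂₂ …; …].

T = [29/26 1/2 1/13 -3; 33/65 1 -56/65 -6; 33/65 0 -56/65 -5; 0 0 0 1]

T1 = [-4/5 0 3/5 0; 0 1 0 0; -3/5 0 -4/5 0; 0 0 0 1]
T2·T1 = [-56/65 0 -33/65 0; 0 1 0 0; 33/65 0 -56/65 0; 0 0 0 1]
T3·…·T1 = [-56/65 0 -33/65 0; 33/65 1 -56/65 0; 33/65 0 -56/65 0; 0 0 0 1]
T4·…·T1 = [56/65 0 33/65 0; 33/65 1 -56/65 0; 33/65 0 -56/65 0; 0 0 0 1]
T5·…·T1 = [29/26 1/2 1/13 0; 33/65 1 -56/65 0; 33/65 0 -56/65 0; 0 0 0 1]
T6·…·T1 = [29/26 1/2 1/13 -3; 33/65 1 -56/65 -6; 33/65 0 -56/65 -5; 0 0 0 1]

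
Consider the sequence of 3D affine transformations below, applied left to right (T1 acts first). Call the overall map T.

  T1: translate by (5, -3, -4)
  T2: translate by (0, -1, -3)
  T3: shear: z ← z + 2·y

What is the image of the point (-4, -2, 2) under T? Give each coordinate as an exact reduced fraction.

T1 translate by (5, -3, -4): (-4, -2, 2) → (1, -5, -2)
T2 translate by (0, -1, -3): (1, -5, -2) → (1, -6, -5)
T3 shear: z ← z + 2·y: (1, -6, -5) → (1, -6, -17)

T(p) = (1, -6, -17)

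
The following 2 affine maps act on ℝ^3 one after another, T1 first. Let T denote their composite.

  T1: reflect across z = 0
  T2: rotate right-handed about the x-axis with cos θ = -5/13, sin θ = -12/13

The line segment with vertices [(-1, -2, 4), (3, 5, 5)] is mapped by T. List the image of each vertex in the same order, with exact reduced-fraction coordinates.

T1 reflect across z = 0: (-1, -2, 4) → (-1, -2, -4); (3, 5, 5) → (3, 5, -5)
T2 rotate right-handed about the x-axis with cos θ = -5/13, sin θ = -12/13: (-1, -2, -4) → (-1, -38/13, 44/13); (3, 5, -5) → (3, -85/13, -35/13)

image vertices: (-1, -38/13, 44/13), (3, -85/13, -35/13)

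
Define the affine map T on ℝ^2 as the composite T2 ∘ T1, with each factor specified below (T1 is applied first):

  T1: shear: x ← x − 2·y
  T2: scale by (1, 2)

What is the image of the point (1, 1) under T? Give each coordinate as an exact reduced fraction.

T1 shear: x ← x − 2·y: (1, 1) → (-1, 1)
T2 scale by (1, 2): (-1, 1) → (-1, 2)

T(p) = (-1, 2)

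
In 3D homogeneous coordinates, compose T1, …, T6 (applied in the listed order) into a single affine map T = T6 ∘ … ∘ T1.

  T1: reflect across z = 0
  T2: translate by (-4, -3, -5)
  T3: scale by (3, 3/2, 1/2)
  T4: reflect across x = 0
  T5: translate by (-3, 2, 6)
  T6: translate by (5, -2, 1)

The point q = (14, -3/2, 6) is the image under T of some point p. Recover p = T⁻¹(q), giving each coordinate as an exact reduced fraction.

p = (0, 2, -3)

T1 = [1 0 0 0; 0 1 0 0; 0 0 -1 0; 0 0 0 1]
T2·T1 = [1 0 0 -4; 0 1 0 -3; 0 0 -1 -5; 0 0 0 1]
T3·…·T1 = [3 0 0 -12; 0 3/2 0 -9/2; 0 0 -1/2 -5/2; 0 0 0 1]
T4·…·T1 = [-3 0 0 12; 0 3/2 0 -9/2; 0 0 -1/2 -5/2; 0 0 0 1]
T5·…·T1 = [-3 0 0 9; 0 3/2 0 -5/2; 0 0 -1/2 7/2; 0 0 0 1]
T6·…·T1 = [-3 0 0 14; 0 3/2 0 -9/2; 0 0 -1/2 9/2; 0 0 0 1]
det M = 9/4; M⁻¹ = [-1/3 0 0 14/3; 0 2/3 0 3; 0 0 -2 9; 0 0 0 1]
M⁻¹ · (14, -3/2, 6)ᵀ = (0, 2, -3)ᵀ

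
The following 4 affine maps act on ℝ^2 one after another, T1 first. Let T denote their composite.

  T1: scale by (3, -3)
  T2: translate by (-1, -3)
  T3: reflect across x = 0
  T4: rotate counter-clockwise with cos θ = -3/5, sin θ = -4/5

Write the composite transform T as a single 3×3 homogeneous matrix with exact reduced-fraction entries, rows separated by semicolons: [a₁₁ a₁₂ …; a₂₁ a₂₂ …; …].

T1 = [3 0 0; 0 -3 0; 0 0 1]
T2·T1 = [3 0 -1; 0 -3 -3; 0 0 1]
T3·…·T1 = [-3 0 1; 0 -3 -3; 0 0 1]
T4·…·T1 = [9/5 -12/5 -3; 12/5 9/5 1; 0 0 1]

T = [9/5 -12/5 -3; 12/5 9/5 1; 0 0 1]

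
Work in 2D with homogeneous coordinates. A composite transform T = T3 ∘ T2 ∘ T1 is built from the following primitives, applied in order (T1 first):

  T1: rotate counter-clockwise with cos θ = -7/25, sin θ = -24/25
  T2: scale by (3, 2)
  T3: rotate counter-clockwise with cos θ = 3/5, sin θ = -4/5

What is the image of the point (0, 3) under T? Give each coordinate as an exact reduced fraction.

T1 rotate counter-clockwise with cos θ = -7/25, sin θ = -24/25: (0, 3) → (72/25, -21/25)
T2 scale by (3, 2): (72/25, -21/25) → (216/25, -42/25)
T3 rotate counter-clockwise with cos θ = 3/5, sin θ = -4/5: (216/25, -42/25) → (96/25, -198/25)

T(p) = (96/25, -198/25)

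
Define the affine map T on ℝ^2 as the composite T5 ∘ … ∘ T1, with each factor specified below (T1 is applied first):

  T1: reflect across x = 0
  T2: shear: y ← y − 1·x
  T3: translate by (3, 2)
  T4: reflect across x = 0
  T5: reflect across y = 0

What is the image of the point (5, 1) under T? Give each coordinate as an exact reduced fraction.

T1 reflect across x = 0: (5, 1) → (-5, 1)
T2 shear: y ← y − 1·x: (-5, 1) → (-5, 6)
T3 translate by (3, 2): (-5, 6) → (-2, 8)
T4 reflect across x = 0: (-2, 8) → (2, 8)
T5 reflect across y = 0: (2, 8) → (2, -8)

T(p) = (2, -8)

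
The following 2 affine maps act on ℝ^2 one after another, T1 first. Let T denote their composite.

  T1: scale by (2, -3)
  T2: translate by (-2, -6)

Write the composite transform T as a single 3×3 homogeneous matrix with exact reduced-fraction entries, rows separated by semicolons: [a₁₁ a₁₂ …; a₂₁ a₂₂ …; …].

T = [2 0 -2; 0 -3 -6; 0 0 1]

T1 = [2 0 0; 0 -3 0; 0 0 1]
T2·T1 = [2 0 -2; 0 -3 -6; 0 0 1]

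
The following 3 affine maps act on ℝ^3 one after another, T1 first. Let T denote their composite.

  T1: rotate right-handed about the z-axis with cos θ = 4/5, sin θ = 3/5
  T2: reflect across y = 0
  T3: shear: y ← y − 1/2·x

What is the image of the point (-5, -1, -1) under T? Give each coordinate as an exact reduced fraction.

T(p) = (-17/5, 11/2, -1)

T1 rotate right-handed about the z-axis with cos θ = 4/5, sin θ = 3/5: (-5, -1, -1) → (-17/5, -19/5, -1)
T2 reflect across y = 0: (-17/5, -19/5, -1) → (-17/5, 19/5, -1)
T3 shear: y ← y − 1/2·x: (-17/5, 19/5, -1) → (-17/5, 11/2, -1)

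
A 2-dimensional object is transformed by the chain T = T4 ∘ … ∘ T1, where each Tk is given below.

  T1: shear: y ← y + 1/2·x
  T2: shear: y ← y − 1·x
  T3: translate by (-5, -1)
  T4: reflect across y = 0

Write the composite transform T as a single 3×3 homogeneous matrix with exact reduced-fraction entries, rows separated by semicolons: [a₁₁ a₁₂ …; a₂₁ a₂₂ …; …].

T1 = [1 0 0; 1/2 1 0; 0 0 1]
T2·T1 = [1 0 0; -1/2 1 0; 0 0 1]
T3·…·T1 = [1 0 -5; -1/2 1 -1; 0 0 1]
T4·…·T1 = [1 0 -5; 1/2 -1 1; 0 0 1]

T = [1 0 -5; 1/2 -1 1; 0 0 1]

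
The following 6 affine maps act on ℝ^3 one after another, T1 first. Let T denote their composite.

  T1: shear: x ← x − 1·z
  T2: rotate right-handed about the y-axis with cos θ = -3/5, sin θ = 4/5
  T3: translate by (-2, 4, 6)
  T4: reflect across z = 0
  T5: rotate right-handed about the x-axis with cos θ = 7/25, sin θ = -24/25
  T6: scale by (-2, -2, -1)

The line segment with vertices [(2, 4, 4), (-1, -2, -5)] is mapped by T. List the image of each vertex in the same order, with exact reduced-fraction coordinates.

T1 shear: x ← x − 1·z: (2, 4, 4) → (-2, 4, 4); (-1, -2, -5) → (4, -2, -5)
T2 rotate right-handed about the y-axis with cos θ = -3/5, sin θ = 4/5: (-2, 4, 4) → (22/5, 4, -4/5); (4, -2, -5) → (-32/5, -2, -1/5)
T3 translate by (-2, 4, 6): (22/5, 4, -4/5) → (12/5, 8, 26/5); (-32/5, -2, -1/5) → (-42/5, 2, 29/5)
T4 reflect across z = 0: (12/5, 8, 26/5) → (12/5, 8, -26/5); (-42/5, 2, 29/5) → (-42/5, 2, -29/5)
T5 rotate right-handed about the x-axis with cos θ = 7/25, sin θ = -24/25: (12/5, 8, -26/5) → (12/5, -344/125, -1142/125); (-42/5, 2, -29/5) → (-42/5, -626/125, -443/125)
T6 scale by (-2, -2, -1): (12/5, -344/125, -1142/125) → (-24/5, 688/125, 1142/125); (-42/5, -626/125, -443/125) → (84/5, 1252/125, 443/125)

image vertices: (-24/5, 688/125, 1142/125), (84/5, 1252/125, 443/125)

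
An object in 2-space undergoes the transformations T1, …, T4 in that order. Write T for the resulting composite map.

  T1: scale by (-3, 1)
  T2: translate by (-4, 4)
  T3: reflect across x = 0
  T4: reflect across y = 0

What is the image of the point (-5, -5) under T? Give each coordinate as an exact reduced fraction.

T1 scale by (-3, 1): (-5, -5) → (15, -5)
T2 translate by (-4, 4): (15, -5) → (11, -1)
T3 reflect across x = 0: (11, -1) → (-11, -1)
T4 reflect across y = 0: (-11, -1) → (-11, 1)

T(p) = (-11, 1)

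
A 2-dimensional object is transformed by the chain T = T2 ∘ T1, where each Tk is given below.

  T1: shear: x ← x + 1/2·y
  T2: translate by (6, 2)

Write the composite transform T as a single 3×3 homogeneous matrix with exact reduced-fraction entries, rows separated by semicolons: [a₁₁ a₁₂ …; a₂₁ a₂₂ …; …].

T = [1 1/2 6; 0 1 2; 0 0 1]

T1 = [1 1/2 0; 0 1 0; 0 0 1]
T2·T1 = [1 1/2 6; 0 1 2; 0 0 1]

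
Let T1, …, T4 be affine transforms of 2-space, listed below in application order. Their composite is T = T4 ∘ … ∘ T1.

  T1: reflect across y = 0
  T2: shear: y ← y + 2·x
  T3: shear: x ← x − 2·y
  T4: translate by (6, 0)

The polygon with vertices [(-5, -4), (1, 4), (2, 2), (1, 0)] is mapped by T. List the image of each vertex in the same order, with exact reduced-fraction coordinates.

T1 reflect across y = 0: (-5, -4) → (-5, 4); (1, 4) → (1, -4); (2, 2) → (2, -2); (1, 0) → (1, 0)
T2 shear: y ← y + 2·x: (-5, 4) → (-5, -6); (1, -4) → (1, -2); (2, -2) → (2, 2); (1, 0) → (1, 2)
T3 shear: x ← x − 2·y: (-5, -6) → (7, -6); (1, -2) → (5, -2); (2, 2) → (-2, 2); (1, 2) → (-3, 2)
T4 translate by (6, 0): (7, -6) → (13, -6); (5, -2) → (11, -2); (-2, 2) → (4, 2); (-3, 2) → (3, 2)

image vertices: (13, -6), (11, -2), (4, 2), (3, 2)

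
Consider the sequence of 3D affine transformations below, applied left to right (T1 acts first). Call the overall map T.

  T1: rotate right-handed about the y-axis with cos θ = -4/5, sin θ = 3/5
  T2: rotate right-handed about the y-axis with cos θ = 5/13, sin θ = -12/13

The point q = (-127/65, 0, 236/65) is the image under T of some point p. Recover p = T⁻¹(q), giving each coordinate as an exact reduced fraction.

p = (-4, 0, -1)

T1 = [-4/5 0 3/5 0; 0 1 0 0; -3/5 0 -4/5 0; 0 0 0 1]
T2·T1 = [16/65 0 63/65 0; 0 1 0 0; -63/65 0 16/65 0; 0 0 0 1]
det M = 1; M⁻¹ = [16/65 0 -63/65 0; 0 1 0 0; 63/65 0 16/65 0; 0 0 0 1]
M⁻¹ · (-127/65, 0, 236/65)ᵀ = (-4, 0, -1)ᵀ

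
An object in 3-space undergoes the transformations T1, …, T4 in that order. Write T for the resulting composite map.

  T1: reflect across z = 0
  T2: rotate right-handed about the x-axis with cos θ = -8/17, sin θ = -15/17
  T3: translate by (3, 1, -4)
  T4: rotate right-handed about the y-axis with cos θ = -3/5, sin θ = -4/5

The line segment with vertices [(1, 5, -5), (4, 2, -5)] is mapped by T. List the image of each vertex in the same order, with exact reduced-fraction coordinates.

image vertices: (528/85, 52/17, 821/85), (39/17, 76/17, 178/17)

T1 reflect across z = 0: (1, 5, -5) → (1, 5, 5); (4, 2, -5) → (4, 2, 5)
T2 rotate right-handed about the x-axis with cos θ = -8/17, sin θ = -15/17: (1, 5, 5) → (1, 35/17, -115/17); (4, 2, 5) → (4, 59/17, -70/17)
T3 translate by (3, 1, -4): (1, 35/17, -115/17) → (4, 52/17, -183/17); (4, 59/17, -70/17) → (7, 76/17, -138/17)
T4 rotate right-handed about the y-axis with cos θ = -3/5, sin θ = -4/5: (4, 52/17, -183/17) → (528/85, 52/17, 821/85); (7, 76/17, -138/17) → (39/17, 76/17, 178/17)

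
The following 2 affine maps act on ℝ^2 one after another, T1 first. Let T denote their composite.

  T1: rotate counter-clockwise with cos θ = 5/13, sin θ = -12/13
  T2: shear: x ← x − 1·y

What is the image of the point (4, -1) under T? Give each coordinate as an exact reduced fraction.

T(p) = (61/13, -53/13)

T1 rotate counter-clockwise with cos θ = 5/13, sin θ = -12/13: (4, -1) → (8/13, -53/13)
T2 shear: x ← x − 1·y: (8/13, -53/13) → (61/13, -53/13)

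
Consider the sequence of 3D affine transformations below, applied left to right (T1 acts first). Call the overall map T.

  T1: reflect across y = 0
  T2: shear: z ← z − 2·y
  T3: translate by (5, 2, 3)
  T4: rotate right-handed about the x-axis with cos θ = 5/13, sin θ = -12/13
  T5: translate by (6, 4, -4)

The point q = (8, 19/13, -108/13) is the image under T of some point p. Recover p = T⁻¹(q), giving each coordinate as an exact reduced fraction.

T1 = [1 0 0 0; 0 -1 0 0; 0 0 1 0; 0 0 0 1]
T2·T1 = [1 0 0 0; 0 -1 0 0; 0 2 1 0; 0 0 0 1]
T3·…·T1 = [1 0 0 5; 0 -1 0 2; 0 2 1 3; 0 0 0 1]
T4·…·T1 = [1 0 0 5; 0 19/13 12/13 46/13; 0 22/13 5/13 -9/13; 0 0 0 1]
T5·…·T1 = [1 0 0 11; 0 19/13 12/13 98/13; 0 22/13 5/13 -61/13; 0 0 0 1]
det M = -1; M⁻¹ = [1 0 0 -11; 0 -5/13 12/13 94/13; 0 22/13 -19/13 -255/13; 0 0 0 1]
M⁻¹ · (8, 19/13, -108/13)ᵀ = (-3, -1, -5)ᵀ

p = (-3, -1, -5)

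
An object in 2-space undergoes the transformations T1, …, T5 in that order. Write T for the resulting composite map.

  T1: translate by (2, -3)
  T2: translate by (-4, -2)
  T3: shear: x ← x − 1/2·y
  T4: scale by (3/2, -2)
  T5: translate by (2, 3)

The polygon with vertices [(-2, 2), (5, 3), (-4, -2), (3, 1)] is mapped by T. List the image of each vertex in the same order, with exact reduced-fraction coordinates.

T1 translate by (2, -3): (-2, 2) → (0, -1); (5, 3) → (7, 0); (-4, -2) → (-2, -5); (3, 1) → (5, -2)
T2 translate by (-4, -2): (0, -1) → (-4, -3); (7, 0) → (3, -2); (-2, -5) → (-6, -7); (5, -2) → (1, -4)
T3 shear: x ← x − 1/2·y: (-4, -3) → (-5/2, -3); (3, -2) → (4, -2); (-6, -7) → (-5/2, -7); (1, -4) → (3, -4)
T4 scale by (3/2, -2): (-5/2, -3) → (-15/4, 6); (4, -2) → (6, 4); (-5/2, -7) → (-15/4, 14); (3, -4) → (9/2, 8)
T5 translate by (2, 3): (-15/4, 6) → (-7/4, 9); (6, 4) → (8, 7); (-15/4, 14) → (-7/4, 17); (9/2, 8) → (13/2, 11)

image vertices: (-7/4, 9), (8, 7), (-7/4, 17), (13/2, 11)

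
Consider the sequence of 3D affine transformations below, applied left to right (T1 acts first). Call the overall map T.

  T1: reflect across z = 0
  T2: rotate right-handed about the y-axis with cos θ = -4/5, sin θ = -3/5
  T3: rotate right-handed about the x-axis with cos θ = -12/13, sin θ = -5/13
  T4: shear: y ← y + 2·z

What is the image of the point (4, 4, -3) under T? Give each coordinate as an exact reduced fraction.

T1 reflect across z = 0: (4, 4, -3) → (4, 4, 3)
T2 rotate right-handed about the y-axis with cos θ = -4/5, sin θ = -3/5: (4, 4, 3) → (-5, 4, 0)
T3 rotate right-handed about the x-axis with cos θ = -12/13, sin θ = -5/13: (-5, 4, 0) → (-5, -48/13, -20/13)
T4 shear: y ← y + 2·z: (-5, -48/13, -20/13) → (-5, -88/13, -20/13)

T(p) = (-5, -88/13, -20/13)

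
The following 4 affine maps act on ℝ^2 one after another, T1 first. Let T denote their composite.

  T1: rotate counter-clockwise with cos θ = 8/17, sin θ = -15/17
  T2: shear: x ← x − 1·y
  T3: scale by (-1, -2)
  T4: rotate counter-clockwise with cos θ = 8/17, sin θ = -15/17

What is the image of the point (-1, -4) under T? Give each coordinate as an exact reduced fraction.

T1 rotate counter-clockwise with cos θ = 8/17, sin θ = -15/17: (-1, -4) → (-4, -1)
T2 shear: x ← x − 1·y: (-4, -1) → (-3, -1)
T3 scale by (-1, -2): (-3, -1) → (3, 2)
T4 rotate counter-clockwise with cos θ = 8/17, sin θ = -15/17: (3, 2) → (54/17, -29/17)

T(p) = (54/17, -29/17)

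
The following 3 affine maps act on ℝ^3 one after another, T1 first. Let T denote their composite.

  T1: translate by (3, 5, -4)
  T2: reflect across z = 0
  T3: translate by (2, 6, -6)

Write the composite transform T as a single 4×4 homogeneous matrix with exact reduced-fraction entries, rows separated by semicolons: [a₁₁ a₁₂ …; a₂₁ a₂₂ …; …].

T = [1 0 0 5; 0 1 0 11; 0 0 -1 -2; 0 0 0 1]

T1 = [1 0 0 3; 0 1 0 5; 0 0 1 -4; 0 0 0 1]
T2·T1 = [1 0 0 3; 0 1 0 5; 0 0 -1 4; 0 0 0 1]
T3·…·T1 = [1 0 0 5; 0 1 0 11; 0 0 -1 -2; 0 0 0 1]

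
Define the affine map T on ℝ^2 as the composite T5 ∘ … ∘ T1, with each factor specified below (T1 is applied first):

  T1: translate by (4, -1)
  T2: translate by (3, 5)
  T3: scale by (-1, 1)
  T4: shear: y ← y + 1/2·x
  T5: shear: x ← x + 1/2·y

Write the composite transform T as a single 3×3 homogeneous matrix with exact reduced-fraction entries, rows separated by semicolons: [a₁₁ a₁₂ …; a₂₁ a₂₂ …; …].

T = [-5/4 1/2 -27/4; -1/2 1 1/2; 0 0 1]

T1 = [1 0 4; 0 1 -1; 0 0 1]
T2·T1 = [1 0 7; 0 1 4; 0 0 1]
T3·…·T1 = [-1 0 -7; 0 1 4; 0 0 1]
T4·…·T1 = [-1 0 -7; -1/2 1 1/2; 0 0 1]
T5·…·T1 = [-5/4 1/2 -27/4; -1/2 1 1/2; 0 0 1]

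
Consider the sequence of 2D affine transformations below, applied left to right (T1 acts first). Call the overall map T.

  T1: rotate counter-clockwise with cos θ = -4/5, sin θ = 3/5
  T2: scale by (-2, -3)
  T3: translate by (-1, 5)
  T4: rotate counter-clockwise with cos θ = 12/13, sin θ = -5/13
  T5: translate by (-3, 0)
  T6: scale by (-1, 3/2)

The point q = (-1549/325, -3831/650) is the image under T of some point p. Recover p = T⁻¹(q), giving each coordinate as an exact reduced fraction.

p = (5, 7/5)

T1 = [-4/5 -3/5 0; 3/5 -4/5 0; 0 0 1]
T2·T1 = [8/5 6/5 0; -9/5 12/5 0; 0 0 1]
T3·…·T1 = [8/5 6/5 -1; -9/5 12/5 5; 0 0 1]
T4·…·T1 = [51/65 132/65 1; -148/65 114/65 5; 0 0 1]
T5·…·T1 = [51/65 132/65 -2; -148/65 114/65 5; 0 0 1]
T6·…·T1 = [-51/65 -132/65 2; -222/65 171/65 15/2; 0 0 1]
det M = -9; M⁻¹ = [-19/65 -44/195 148/65; -74/195 17/195 41/390; 0 0 1]
M⁻¹ · (-1549/325, -3831/650)ᵀ = (5, 7/5)ᵀ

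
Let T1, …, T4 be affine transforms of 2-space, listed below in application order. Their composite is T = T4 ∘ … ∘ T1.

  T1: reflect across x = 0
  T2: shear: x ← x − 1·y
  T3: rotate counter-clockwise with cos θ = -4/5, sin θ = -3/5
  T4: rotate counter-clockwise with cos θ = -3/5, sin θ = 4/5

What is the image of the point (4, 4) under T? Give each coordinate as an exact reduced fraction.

T(p) = (-164/25, 152/25)

T1 reflect across x = 0: (4, 4) → (-4, 4)
T2 shear: x ← x − 1·y: (-4, 4) → (-8, 4)
T3 rotate counter-clockwise with cos θ = -4/5, sin θ = -3/5: (-8, 4) → (44/5, 8/5)
T4 rotate counter-clockwise with cos θ = -3/5, sin θ = 4/5: (44/5, 8/5) → (-164/25, 152/25)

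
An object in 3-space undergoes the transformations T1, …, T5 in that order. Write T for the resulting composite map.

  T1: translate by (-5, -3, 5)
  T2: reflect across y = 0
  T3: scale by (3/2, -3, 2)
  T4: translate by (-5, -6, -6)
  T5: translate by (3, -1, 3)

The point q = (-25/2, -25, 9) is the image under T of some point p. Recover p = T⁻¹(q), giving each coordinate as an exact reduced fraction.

T1 = [1 0 0 -5; 0 1 0 -3; 0 0 1 5; 0 0 0 1]
T2·T1 = [1 0 0 -5; 0 -1 0 3; 0 0 1 5; 0 0 0 1]
T3·…·T1 = [3/2 0 0 -15/2; 0 3 0 -9; 0 0 2 10; 0 0 0 1]
T4·…·T1 = [3/2 0 0 -25/2; 0 3 0 -15; 0 0 2 4; 0 0 0 1]
T5·…·T1 = [3/2 0 0 -19/2; 0 3 0 -16; 0 0 2 7; 0 0 0 1]
det M = 9; M⁻¹ = [2/3 0 0 19/3; 0 1/3 0 16/3; 0 0 1/2 -7/2; 0 0 0 1]
M⁻¹ · (-25/2, -25, 9)ᵀ = (-2, -3, 1)ᵀ

p = (-2, -3, 1)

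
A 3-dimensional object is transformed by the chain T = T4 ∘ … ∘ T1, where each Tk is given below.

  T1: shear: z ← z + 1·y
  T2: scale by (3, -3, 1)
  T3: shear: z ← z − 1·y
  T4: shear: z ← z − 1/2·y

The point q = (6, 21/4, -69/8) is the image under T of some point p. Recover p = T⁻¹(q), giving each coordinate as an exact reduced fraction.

p = (2, -7/4, 1)

T1 = [1 0 0 0; 0 1 0 0; 0 1 1 0; 0 0 0 1]
T2·T1 = [3 0 0 0; 0 -3 0 0; 0 1 1 0; 0 0 0 1]
T3·…·T1 = [3 0 0 0; 0 -3 0 0; 0 4 1 0; 0 0 0 1]
T4·…·T1 = [3 0 0 0; 0 -3 0 0; 0 11/2 1 0; 0 0 0 1]
det M = -9; M⁻¹ = [1/3 0 0 0; 0 -1/3 0 0; 0 11/6 1 0; 0 0 0 1]
M⁻¹ · (6, 21/4, -69/8)ᵀ = (2, -7/4, 1)ᵀ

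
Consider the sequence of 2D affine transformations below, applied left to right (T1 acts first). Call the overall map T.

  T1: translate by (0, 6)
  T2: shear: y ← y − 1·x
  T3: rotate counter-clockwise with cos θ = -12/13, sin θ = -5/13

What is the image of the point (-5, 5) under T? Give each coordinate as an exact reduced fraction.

T1 translate by (0, 6): (-5, 5) → (-5, 11)
T2 shear: y ← y − 1·x: (-5, 11) → (-5, 16)
T3 rotate counter-clockwise with cos θ = -12/13, sin θ = -5/13: (-5, 16) → (140/13, -167/13)

T(p) = (140/13, -167/13)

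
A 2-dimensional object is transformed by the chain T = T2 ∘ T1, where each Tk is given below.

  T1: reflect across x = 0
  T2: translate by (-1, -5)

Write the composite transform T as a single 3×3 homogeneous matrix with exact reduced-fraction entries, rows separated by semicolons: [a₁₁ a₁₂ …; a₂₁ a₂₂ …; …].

T1 = [-1 0 0; 0 1 0; 0 0 1]
T2·T1 = [-1 0 -1; 0 1 -5; 0 0 1]

T = [-1 0 -1; 0 1 -5; 0 0 1]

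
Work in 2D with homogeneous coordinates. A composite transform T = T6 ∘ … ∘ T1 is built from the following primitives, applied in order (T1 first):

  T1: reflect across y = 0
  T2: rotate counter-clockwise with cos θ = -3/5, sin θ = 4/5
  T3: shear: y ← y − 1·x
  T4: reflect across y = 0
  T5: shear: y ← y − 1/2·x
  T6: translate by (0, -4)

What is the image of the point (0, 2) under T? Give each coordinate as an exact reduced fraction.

T(p) = (8/5, -22/5)

T1 reflect across y = 0: (0, 2) → (0, -2)
T2 rotate counter-clockwise with cos θ = -3/5, sin θ = 4/5: (0, -2) → (8/5, 6/5)
T3 shear: y ← y − 1·x: (8/5, 6/5) → (8/5, -2/5)
T4 reflect across y = 0: (8/5, -2/5) → (8/5, 2/5)
T5 shear: y ← y − 1/2·x: (8/5, 2/5) → (8/5, -2/5)
T6 translate by (0, -4): (8/5, -2/5) → (8/5, -22/5)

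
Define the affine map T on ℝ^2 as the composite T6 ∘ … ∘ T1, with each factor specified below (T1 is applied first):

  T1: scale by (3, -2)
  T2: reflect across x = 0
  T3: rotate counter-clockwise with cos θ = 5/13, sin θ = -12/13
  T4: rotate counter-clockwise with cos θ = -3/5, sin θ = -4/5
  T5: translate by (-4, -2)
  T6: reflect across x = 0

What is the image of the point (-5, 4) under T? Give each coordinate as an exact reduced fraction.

T(p) = (1077/65, 614/65)

T1 scale by (3, -2): (-5, 4) → (-15, -8)
T2 reflect across x = 0: (-15, -8) → (15, -8)
T3 rotate counter-clockwise with cos θ = 5/13, sin θ = -12/13: (15, -8) → (-21/13, -220/13)
T4 rotate counter-clockwise with cos θ = -3/5, sin θ = -4/5: (-21/13, -220/13) → (-817/65, 744/65)
T5 translate by (-4, -2): (-817/65, 744/65) → (-1077/65, 614/65)
T6 reflect across x = 0: (-1077/65, 614/65) → (1077/65, 614/65)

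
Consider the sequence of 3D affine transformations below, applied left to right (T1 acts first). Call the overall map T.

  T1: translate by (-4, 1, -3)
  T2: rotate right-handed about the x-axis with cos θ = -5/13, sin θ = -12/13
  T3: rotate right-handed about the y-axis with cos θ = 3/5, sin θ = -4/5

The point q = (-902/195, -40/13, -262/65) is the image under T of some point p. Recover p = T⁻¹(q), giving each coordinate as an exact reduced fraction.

T1 = [1 0 0 -4; 0 1 0 1; 0 0 1 -3; 0 0 0 1]
T2·T1 = [1 0 0 -4; 0 -5/13 12/13 -41/13; 0 -12/13 -5/13 3/13; 0 0 0 1]
T3·…·T1 = [3/5 48/65 4/13 -168/65; 0 -5/13 12/13 -41/13; 4/5 -36/65 -3/13 -199/65; 0 0 0 1]
det M = 1; M⁻¹ = [3/5 0 4/5 4; 48/65 -5/13 -36/65 -1; 4/13 12/13 -3/13 3; 0 0 0 1]
M⁻¹ · (-902/195, -40/13, -262/65)ᵀ = (-2, -1, -1/3)ᵀ

p = (-2, -1, -1/3)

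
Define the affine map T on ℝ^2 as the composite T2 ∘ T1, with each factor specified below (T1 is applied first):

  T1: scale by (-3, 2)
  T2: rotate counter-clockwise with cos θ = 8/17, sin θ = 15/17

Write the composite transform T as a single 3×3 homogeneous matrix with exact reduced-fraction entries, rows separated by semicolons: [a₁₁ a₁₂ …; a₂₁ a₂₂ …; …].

T1 = [-3 0 0; 0 2 0; 0 0 1]
T2·T1 = [-24/17 -30/17 0; -45/17 16/17 0; 0 0 1]

T = [-24/17 -30/17 0; -45/17 16/17 0; 0 0 1]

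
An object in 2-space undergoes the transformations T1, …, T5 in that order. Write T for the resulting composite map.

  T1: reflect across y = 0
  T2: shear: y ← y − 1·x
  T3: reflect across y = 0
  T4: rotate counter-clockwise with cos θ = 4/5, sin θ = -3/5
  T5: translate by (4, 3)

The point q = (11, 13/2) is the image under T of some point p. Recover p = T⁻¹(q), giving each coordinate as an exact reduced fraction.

T1 = [1 0 0; 0 -1 0; 0 0 1]
T2·T1 = [1 0 0; -1 -1 0; 0 0 1]
T3·…·T1 = [1 0 0; 1 1 0; 0 0 1]
T4·…·T1 = [7/5 3/5 0; 1/5 4/5 0; 0 0 1]
T5·…·T1 = [7/5 3/5 4; 1/5 4/5 3; 0 0 1]
det M = 1; M⁻¹ = [4/5 -3/5 -7/5; -1/5 7/5 -17/5; 0 0 1]
M⁻¹ · (11, 13/2)ᵀ = (7/2, 7/2)ᵀ

p = (7/2, 7/2)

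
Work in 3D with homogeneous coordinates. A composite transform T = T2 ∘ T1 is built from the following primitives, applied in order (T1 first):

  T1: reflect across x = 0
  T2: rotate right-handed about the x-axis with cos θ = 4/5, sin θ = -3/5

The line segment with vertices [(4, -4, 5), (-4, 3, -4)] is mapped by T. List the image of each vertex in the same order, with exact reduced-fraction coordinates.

image vertices: (-4, -1/5, 32/5), (4, 0, -5)

T1 reflect across x = 0: (4, -4, 5) → (-4, -4, 5); (-4, 3, -4) → (4, 3, -4)
T2 rotate right-handed about the x-axis with cos θ = 4/5, sin θ = -3/5: (-4, -4, 5) → (-4, -1/5, 32/5); (4, 3, -4) → (4, 0, -5)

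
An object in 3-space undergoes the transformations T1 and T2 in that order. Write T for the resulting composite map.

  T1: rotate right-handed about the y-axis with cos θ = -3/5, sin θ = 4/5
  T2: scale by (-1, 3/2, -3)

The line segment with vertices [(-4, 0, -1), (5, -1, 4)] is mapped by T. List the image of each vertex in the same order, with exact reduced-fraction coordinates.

image vertices: (-8/5, 0, -57/5), (-1/5, -3/2, 96/5)

T1 rotate right-handed about the y-axis with cos θ = -3/5, sin θ = 4/5: (-4, 0, -1) → (8/5, 0, 19/5); (5, -1, 4) → (1/5, -1, -32/5)
T2 scale by (-1, 3/2, -3): (8/5, 0, 19/5) → (-8/5, 0, -57/5); (1/5, -1, -32/5) → (-1/5, -3/2, 96/5)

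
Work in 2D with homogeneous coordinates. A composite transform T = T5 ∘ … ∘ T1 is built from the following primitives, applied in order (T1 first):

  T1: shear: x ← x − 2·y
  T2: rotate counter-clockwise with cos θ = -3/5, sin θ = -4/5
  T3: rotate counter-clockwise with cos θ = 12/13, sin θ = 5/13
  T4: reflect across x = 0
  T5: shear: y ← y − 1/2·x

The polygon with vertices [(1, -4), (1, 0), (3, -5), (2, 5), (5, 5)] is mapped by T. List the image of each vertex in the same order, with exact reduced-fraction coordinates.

image vertices: (396/65, -701/65), (16/65, -71/65), (523/65, -2001/130), (-443/65, 1291/130), (-79/13, 173/26)

T1 shear: x ← x − 2·y: (1, -4) → (9, -4); (1, 0) → (1, 0); (3, -5) → (13, -5); (2, 5) → (-8, 5); (5, 5) → (-5, 5)
T2 rotate counter-clockwise with cos θ = -3/5, sin θ = -4/5: (9, -4) → (-43/5, -24/5); (1, 0) → (-3/5, -4/5); (13, -5) → (-59/5, -37/5); (-8, 5) → (44/5, 17/5); (-5, 5) → (7, 1)
T3 rotate counter-clockwise with cos θ = 12/13, sin θ = 5/13: (-43/5, -24/5) → (-396/65, -503/65); (-3/5, -4/5) → (-16/65, -63/65); (-59/5, -37/5) → (-523/65, -739/65); (44/5, 17/5) → (443/65, 424/65); (7, 1) → (79/13, 47/13)
T4 reflect across x = 0: (-396/65, -503/65) → (396/65, -503/65); (-16/65, -63/65) → (16/65, -63/65); (-523/65, -739/65) → (523/65, -739/65); (443/65, 424/65) → (-443/65, 424/65); (79/13, 47/13) → (-79/13, 47/13)
T5 shear: y ← y − 1/2·x: (396/65, -503/65) → (396/65, -701/65); (16/65, -63/65) → (16/65, -71/65); (523/65, -739/65) → (523/65, -2001/130); (-443/65, 424/65) → (-443/65, 1291/130); (-79/13, 47/13) → (-79/13, 173/26)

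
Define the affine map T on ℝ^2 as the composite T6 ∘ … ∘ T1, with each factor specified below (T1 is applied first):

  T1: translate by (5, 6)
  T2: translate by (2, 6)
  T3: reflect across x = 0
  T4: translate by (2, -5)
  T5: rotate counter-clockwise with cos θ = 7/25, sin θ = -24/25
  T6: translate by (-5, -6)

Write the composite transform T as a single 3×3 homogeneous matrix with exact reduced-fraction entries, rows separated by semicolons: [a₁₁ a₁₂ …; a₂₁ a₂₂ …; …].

T1 = [1 0 5; 0 1 6; 0 0 1]
T2·T1 = [1 0 7; 0 1 12; 0 0 1]
T3·…·T1 = [-1 0 -7; 0 1 12; 0 0 1]
T4·…·T1 = [-1 0 -5; 0 1 7; 0 0 1]
T5·…·T1 = [-7/25 24/25 133/25; 24/25 7/25 169/25; 0 0 1]
T6·…·T1 = [-7/25 24/25 8/25; 24/25 7/25 19/25; 0 0 1]

T = [-7/25 24/25 8/25; 24/25 7/25 19/25; 0 0 1]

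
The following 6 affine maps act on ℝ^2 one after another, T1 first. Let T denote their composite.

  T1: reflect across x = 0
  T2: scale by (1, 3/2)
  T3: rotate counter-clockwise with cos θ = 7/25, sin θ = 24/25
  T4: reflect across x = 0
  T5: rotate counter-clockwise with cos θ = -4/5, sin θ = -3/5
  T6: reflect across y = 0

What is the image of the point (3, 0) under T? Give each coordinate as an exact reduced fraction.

T(p) = (-12/5, -9/5)

T1 reflect across x = 0: (3, 0) → (-3, 0)
T2 scale by (1, 3/2): (-3, 0) → (-3, 0)
T3 rotate counter-clockwise with cos θ = 7/25, sin θ = 24/25: (-3, 0) → (-21/25, -72/25)
T4 reflect across x = 0: (-21/25, -72/25) → (21/25, -72/25)
T5 rotate counter-clockwise with cos θ = -4/5, sin θ = -3/5: (21/25, -72/25) → (-12/5, 9/5)
T6 reflect across y = 0: (-12/5, 9/5) → (-12/5, -9/5)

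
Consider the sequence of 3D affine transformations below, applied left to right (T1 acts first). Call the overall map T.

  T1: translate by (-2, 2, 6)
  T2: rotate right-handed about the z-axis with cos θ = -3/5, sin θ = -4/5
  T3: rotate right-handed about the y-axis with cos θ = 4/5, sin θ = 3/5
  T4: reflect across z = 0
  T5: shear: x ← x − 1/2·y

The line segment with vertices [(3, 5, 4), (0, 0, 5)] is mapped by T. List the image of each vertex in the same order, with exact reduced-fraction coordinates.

image vertices: (25/2, -5, -5), (216/25, 2/5, -178/25)

T1 translate by (-2, 2, 6): (3, 5, 4) → (1, 7, 10); (0, 0, 5) → (-2, 2, 11)
T2 rotate right-handed about the z-axis with cos θ = -3/5, sin θ = -4/5: (1, 7, 10) → (5, -5, 10); (-2, 2, 11) → (14/5, 2/5, 11)
T3 rotate right-handed about the y-axis with cos θ = 4/5, sin θ = 3/5: (5, -5, 10) → (10, -5, 5); (14/5, 2/5, 11) → (221/25, 2/5, 178/25)
T4 reflect across z = 0: (10, -5, 5) → (10, -5, -5); (221/25, 2/5, 178/25) → (221/25, 2/5, -178/25)
T5 shear: x ← x − 1/2·y: (10, -5, -5) → (25/2, -5, -5); (221/25, 2/5, -178/25) → (216/25, 2/5, -178/25)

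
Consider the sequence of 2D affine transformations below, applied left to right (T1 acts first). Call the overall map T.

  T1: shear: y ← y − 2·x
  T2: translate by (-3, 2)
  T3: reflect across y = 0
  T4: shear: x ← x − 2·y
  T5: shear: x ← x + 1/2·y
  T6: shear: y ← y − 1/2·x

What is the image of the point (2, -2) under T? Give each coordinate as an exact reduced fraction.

T1 shear: y ← y − 2·x: (2, -2) → (2, -6)
T2 translate by (-3, 2): (2, -6) → (-1, -4)
T3 reflect across y = 0: (-1, -4) → (-1, 4)
T4 shear: x ← x − 2·y: (-1, 4) → (-9, 4)
T5 shear: x ← x + 1/2·y: (-9, 4) → (-7, 4)
T6 shear: y ← y − 1/2·x: (-7, 4) → (-7, 15/2)

T(p) = (-7, 15/2)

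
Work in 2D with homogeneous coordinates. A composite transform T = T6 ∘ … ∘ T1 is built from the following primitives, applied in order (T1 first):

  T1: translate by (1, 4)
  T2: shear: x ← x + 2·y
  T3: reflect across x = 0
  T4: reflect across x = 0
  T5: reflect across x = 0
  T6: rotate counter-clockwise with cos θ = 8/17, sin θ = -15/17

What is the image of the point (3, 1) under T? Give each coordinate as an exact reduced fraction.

T(p) = (-37/17, 250/17)

T1 translate by (1, 4): (3, 1) → (4, 5)
T2 shear: x ← x + 2·y: (4, 5) → (14, 5)
T3 reflect across x = 0: (14, 5) → (-14, 5)
T4 reflect across x = 0: (-14, 5) → (14, 5)
T5 reflect across x = 0: (14, 5) → (-14, 5)
T6 rotate counter-clockwise with cos θ = 8/17, sin θ = -15/17: (-14, 5) → (-37/17, 250/17)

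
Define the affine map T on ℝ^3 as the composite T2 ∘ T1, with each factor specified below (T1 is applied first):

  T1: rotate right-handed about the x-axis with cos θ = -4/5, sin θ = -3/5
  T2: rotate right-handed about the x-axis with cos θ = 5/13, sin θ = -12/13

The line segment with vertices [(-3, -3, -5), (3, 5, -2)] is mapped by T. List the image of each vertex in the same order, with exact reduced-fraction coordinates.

T1 rotate right-handed about the x-axis with cos θ = -4/5, sin θ = -3/5: (-3, -3, -5) → (-3, -3/5, 29/5); (3, 5, -2) → (3, -26/5, -7/5)
T2 rotate right-handed about the x-axis with cos θ = 5/13, sin θ = -12/13: (-3, -3/5, 29/5) → (-3, 333/65, 181/65); (3, -26/5, -7/5) → (3, -214/65, 277/65)

image vertices: (-3, 333/65, 181/65), (3, -214/65, 277/65)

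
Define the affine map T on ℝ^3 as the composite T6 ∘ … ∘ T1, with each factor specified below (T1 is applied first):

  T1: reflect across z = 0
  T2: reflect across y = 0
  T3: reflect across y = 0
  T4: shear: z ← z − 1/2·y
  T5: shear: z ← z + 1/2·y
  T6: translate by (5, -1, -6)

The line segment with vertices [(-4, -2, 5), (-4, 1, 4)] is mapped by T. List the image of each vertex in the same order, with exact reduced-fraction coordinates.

T1 reflect across z = 0: (-4, -2, 5) → (-4, -2, -5); (-4, 1, 4) → (-4, 1, -4)
T2 reflect across y = 0: (-4, -2, -5) → (-4, 2, -5); (-4, 1, -4) → (-4, -1, -4)
T3 reflect across y = 0: (-4, 2, -5) → (-4, -2, -5); (-4, -1, -4) → (-4, 1, -4)
T4 shear: z ← z − 1/2·y: (-4, -2, -5) → (-4, -2, -4); (-4, 1, -4) → (-4, 1, -9/2)
T5 shear: z ← z + 1/2·y: (-4, -2, -4) → (-4, -2, -5); (-4, 1, -9/2) → (-4, 1, -4)
T6 translate by (5, -1, -6): (-4, -2, -5) → (1, -3, -11); (-4, 1, -4) → (1, 0, -10)

image vertices: (1, -3, -11), (1, 0, -10)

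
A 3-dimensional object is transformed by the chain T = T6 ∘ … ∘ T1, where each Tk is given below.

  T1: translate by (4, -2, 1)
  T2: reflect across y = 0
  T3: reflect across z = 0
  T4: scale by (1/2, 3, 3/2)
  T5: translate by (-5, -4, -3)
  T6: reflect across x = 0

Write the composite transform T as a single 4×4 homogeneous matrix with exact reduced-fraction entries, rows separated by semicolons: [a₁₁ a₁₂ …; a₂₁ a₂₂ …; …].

T1 = [1 0 0 4; 0 1 0 -2; 0 0 1 1; 0 0 0 1]
T2·T1 = [1 0 0 4; 0 -1 0 2; 0 0 1 1; 0 0 0 1]
T3·…·T1 = [1 0 0 4; 0 -1 0 2; 0 0 -1 -1; 0 0 0 1]
T4·…·T1 = [1/2 0 0 2; 0 -3 0 6; 0 0 -3/2 -3/2; 0 0 0 1]
T5·…·T1 = [1/2 0 0 -3; 0 -3 0 2; 0 0 -3/2 -9/2; 0 0 0 1]
T6·…·T1 = [-1/2 0 0 3; 0 -3 0 2; 0 0 -3/2 -9/2; 0 0 0 1]

T = [-1/2 0 0 3; 0 -3 0 2; 0 0 -3/2 -9/2; 0 0 0 1]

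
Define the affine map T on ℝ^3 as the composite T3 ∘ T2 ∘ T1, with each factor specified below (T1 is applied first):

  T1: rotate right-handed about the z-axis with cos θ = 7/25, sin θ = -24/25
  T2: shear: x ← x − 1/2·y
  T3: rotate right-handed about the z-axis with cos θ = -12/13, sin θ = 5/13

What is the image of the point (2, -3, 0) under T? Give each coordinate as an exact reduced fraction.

T1 rotate right-handed about the z-axis with cos θ = 7/25, sin θ = -24/25: (2, -3, 0) → (-58/25, -69/25, 0)
T2 shear: x ← x − 1/2·y: (-58/25, -69/25, 0) → (-47/50, -69/25, 0)
T3 rotate right-handed about the z-axis with cos θ = -12/13, sin θ = 5/13: (-47/50, -69/25, 0) → (627/325, 1421/650, 0)

T(p) = (627/325, 1421/650, 0)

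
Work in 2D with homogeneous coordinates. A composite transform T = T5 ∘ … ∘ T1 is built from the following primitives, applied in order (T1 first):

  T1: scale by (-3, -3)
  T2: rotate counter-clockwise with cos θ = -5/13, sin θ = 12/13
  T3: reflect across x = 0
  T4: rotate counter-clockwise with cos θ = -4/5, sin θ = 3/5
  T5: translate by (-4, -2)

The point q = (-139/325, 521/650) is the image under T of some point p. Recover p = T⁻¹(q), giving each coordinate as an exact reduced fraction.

T1 = [-3 0 0; 0 -3 0; 0 0 1]
T2·T1 = [15/13 36/13 0; -36/13 15/13 0; 0 0 1]
T3·…·T1 = [-15/13 -36/13 0; -36/13 15/13 0; 0 0 1]
T4·…·T1 = [168/65 99/65 0; 99/65 -168/65 0; 0 0 1]
T5·…·T1 = [168/65 99/65 -4; 99/65 -168/65 -2; 0 0 1]
det M = -9; M⁻¹ = [56/195 11/65 58/39; 11/65 -56/195 4/39; 0 0 1]
M⁻¹ · (-139/325, 521/650)ᵀ = (3/2, -1/5)ᵀ

p = (3/2, -1/5)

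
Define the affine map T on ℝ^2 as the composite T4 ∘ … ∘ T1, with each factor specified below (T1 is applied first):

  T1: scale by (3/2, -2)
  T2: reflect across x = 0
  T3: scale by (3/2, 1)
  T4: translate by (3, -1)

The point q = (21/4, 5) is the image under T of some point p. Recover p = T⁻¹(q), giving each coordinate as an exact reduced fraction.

p = (-1, -3)

T1 = [3/2 0 0; 0 -2 0; 0 0 1]
T2·T1 = [-3/2 0 0; 0 -2 0; 0 0 1]
T3·…·T1 = [-9/4 0 0; 0 -2 0; 0 0 1]
T4·…·T1 = [-9/4 0 3; 0 -2 -1; 0 0 1]
det M = 9/2; M⁻¹ = [-4/9 0 4/3; 0 -1/2 -1/2; 0 0 1]
M⁻¹ · (21/4, 5)ᵀ = (-1, -3)ᵀ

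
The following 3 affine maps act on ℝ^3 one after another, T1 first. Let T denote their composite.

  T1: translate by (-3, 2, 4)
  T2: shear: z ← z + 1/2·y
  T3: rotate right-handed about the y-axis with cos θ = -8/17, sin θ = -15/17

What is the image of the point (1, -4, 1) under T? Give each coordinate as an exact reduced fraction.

T1 translate by (-3, 2, 4): (1, -4, 1) → (-2, -2, 5)
T2 shear: z ← z + 1/2·y: (-2, -2, 5) → (-2, -2, 4)
T3 rotate right-handed about the y-axis with cos θ = -8/17, sin θ = -15/17: (-2, -2, 4) → (-44/17, -2, -62/17)

T(p) = (-44/17, -2, -62/17)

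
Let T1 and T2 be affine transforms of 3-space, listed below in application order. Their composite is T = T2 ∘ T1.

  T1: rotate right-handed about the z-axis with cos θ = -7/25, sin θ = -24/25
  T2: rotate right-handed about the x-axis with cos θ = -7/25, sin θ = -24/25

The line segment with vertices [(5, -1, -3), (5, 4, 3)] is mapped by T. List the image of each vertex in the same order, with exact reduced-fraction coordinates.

image vertices: (-59/25, -1009/625, 3237/625), (61/25, 2836/625, 3027/625)

T1 rotate right-handed about the z-axis with cos θ = -7/25, sin θ = -24/25: (5, -1, -3) → (-59/25, -113/25, -3); (5, 4, 3) → (61/25, -148/25, 3)
T2 rotate right-handed about the x-axis with cos θ = -7/25, sin θ = -24/25: (-59/25, -113/25, -3) → (-59/25, -1009/625, 3237/625); (61/25, -148/25, 3) → (61/25, 2836/625, 3027/625)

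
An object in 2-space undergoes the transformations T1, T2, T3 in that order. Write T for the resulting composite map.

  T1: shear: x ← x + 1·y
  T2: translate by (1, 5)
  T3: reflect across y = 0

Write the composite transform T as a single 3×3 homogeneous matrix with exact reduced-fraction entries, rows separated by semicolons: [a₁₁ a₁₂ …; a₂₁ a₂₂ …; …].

T1 = [1 1 0; 0 1 0; 0 0 1]
T2·T1 = [1 1 1; 0 1 5; 0 0 1]
T3·…·T1 = [1 1 1; 0 -1 -5; 0 0 1]

T = [1 1 1; 0 -1 -5; 0 0 1]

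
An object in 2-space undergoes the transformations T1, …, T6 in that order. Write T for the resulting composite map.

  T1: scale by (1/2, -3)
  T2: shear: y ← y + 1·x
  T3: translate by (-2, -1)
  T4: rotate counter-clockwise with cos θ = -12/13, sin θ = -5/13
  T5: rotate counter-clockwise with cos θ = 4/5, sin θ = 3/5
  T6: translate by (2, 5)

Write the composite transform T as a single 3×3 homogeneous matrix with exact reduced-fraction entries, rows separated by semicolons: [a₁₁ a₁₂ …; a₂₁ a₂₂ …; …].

T = [23/130 -168/65 28/13; -89/130 99/65 94/13; 0 0 1]

T1 = [1/2 0 0; 0 -3 0; 0 0 1]
T2·T1 = [1/2 0 0; 1/2 -3 0; 0 0 1]
T3·…·T1 = [1/2 0 -2; 1/2 -3 -1; 0 0 1]
T4·…·T1 = [-7/26 -15/13 19/13; -17/26 36/13 22/13; 0 0 1]
T5·…·T1 = [23/130 -168/65 2/13; -89/130 99/65 29/13; 0 0 1]
T6·…·T1 = [23/130 -168/65 28/13; -89/130 99/65 94/13; 0 0 1]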